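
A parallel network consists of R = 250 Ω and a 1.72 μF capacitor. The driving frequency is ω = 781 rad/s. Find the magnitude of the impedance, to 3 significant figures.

237 Ω

X_C = 1/(ωC) = 744 Ω
Parallel: admittances add. Y = 1/R + jωC
Y = (0.00400 + j0.00134) S
|Y| = 0.00422 S → |Z| = 1/|Y| = 237 Ω, ∠Z = −∠Y = -18.6°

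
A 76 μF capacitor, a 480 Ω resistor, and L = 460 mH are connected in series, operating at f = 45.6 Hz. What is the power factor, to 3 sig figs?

0.984

ω = 2πf = 286.5 rad/s
X_L = ωL = 132 Ω
X_C = 1/(ωC) = 45.9 Ω
Net reactance X = X_L − X_C = 85.9 Ω
Z = 480 + j85.9 Ω
|Z| = √(480² + 85.9²) = 488 Ω
∠Z = arctan(85.9/480) = 10.1°
cos φ = cos(10.1°) = 0.984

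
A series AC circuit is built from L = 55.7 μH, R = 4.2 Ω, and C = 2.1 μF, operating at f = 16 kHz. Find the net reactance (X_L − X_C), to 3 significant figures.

ω = 2πf = 100500 rad/s
X_L = ωL = 5.60 Ω
X_C = 1/(ωC) = 4.74 Ω
X = 5.60 − 4.74 = 0.863 Ω

0.863 Ω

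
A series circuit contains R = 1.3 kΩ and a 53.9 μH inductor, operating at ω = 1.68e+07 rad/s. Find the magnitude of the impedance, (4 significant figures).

X_L = ωL = 905.5 Ω
Z = 1300 + j905.5 Ω
|Z| = √(1300² + 905.5²) = 1584 Ω

1584 Ω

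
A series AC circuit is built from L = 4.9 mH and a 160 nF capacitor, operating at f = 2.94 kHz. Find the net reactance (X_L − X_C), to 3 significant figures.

-248 Ω

ω = 2πf = 18470 rad/s
X_L = ωL = 90.5 Ω
X_C = 1/(ωC) = 338 Ω
X = 90.5 − 338 = -248 Ω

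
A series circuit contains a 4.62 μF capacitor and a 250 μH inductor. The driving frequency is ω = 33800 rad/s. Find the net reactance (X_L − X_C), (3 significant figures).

2.05 Ω

X_L = ωL = 8.45 Ω
X_C = 1/(ωC) = 6.40 Ω
X = 8.45 − 6.40 = 2.05 Ω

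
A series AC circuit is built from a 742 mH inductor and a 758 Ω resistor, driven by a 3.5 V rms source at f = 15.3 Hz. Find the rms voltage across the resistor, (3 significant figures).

3.48 V

ω = 2πf = 96.13 rad/s
X_L = ωL = 71.3 Ω
Z = 758 + j71.3 Ω
|Z| = √(758² + 71.3²) = 761 Ω
I = V/|Z| = 4.60 mA
V_R = I·|Z_R| = 0.00460 × 758 = 3.48 V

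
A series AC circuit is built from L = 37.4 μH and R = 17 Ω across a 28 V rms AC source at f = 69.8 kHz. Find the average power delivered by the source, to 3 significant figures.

23.9 W

ω = 2πf = 438600 rad/s
X_L = ωL = 16.4 Ω
Z = 17.0 + j16.4 Ω
|Z| = √(17.0² + 16.4²) = 23.6 Ω
∠Z = arctan(16.4/17.0) = 44.0°
I = V/|Z| = 1.19 A
P = VI cos φ = 28 × 1.19 × cos(44.0°) = 23.9 W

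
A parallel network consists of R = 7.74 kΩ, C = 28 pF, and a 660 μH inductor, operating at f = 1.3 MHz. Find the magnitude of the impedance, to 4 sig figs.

ω = 2πf = 8.168e+06 rad/s
X_L = ωL = 5391 Ω
X_C = 1/(ωC) = 4372 Ω
Parallel: admittances add. Y = 1/R + 1/(jωL) + jωC
Y = (0.0001292 + j4.321e-05) S
|Y| = 0.0001362 S → |Z| = 1/|Y| = 7340 Ω, ∠Z = −∠Y = -18.49°

7340 Ω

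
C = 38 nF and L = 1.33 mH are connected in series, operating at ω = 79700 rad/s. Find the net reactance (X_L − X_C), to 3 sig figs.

-224 Ω

X_L = ωL = 106 Ω
X_C = 1/(ωC) = 330 Ω
X = 106 − 330 = -224 Ω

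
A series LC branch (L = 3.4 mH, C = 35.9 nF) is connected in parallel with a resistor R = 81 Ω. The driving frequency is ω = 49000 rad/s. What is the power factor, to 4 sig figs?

0.9803

X_L = ωL = 166.6 Ω
X_C = 1/(ωC) = 568.5 Ω
Branch 1: Z₁ = R = 81.00 Ω
Branch 2 (series LC): Z₂ = j(X_L − X_C) = −j401.9 Ω
Parallel: Z = Z₁Z₂/(Z₁+Z₂), |Z| = 79.40 Ω, ∠Z = -11.40°
cos φ = cos(-11.40°) = 0.9803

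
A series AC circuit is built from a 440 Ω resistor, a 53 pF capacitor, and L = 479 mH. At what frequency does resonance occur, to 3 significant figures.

ω₀ = 1/√(LC) = 1/√(0.479 × 5.3e-11) = 198500 rad/s
f₀ = ω₀/(2π) = 31.6 kHz

31.6 kHz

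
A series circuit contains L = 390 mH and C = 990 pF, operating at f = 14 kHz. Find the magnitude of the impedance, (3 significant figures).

22800 Ω

ω = 2πf = 87960 rad/s
X_L = ωL = 34300 Ω
X_C = 1/(ωC) = 11500 Ω
Net reactance X = X_L − X_C = 22800 Ω
Z = j22800 Ω
|Z| = √(0² + 22800²) = 22800 Ω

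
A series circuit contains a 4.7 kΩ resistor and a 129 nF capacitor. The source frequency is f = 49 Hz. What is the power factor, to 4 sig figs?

0.1835

ω = 2πf = 307.9 rad/s
X_C = 1/(ωC) = 25180 Ω
Z = 4700 − j25180 Ω
|Z| = √(4700² + 25180²) = 25610 Ω
∠Z = arctan(-25180/4700) = -79.43°
cos φ = cos(-79.43°) = 0.1835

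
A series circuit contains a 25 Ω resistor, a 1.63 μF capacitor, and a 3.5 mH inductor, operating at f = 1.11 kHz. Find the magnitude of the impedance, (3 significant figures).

ω = 2πf = 6974 rad/s
X_L = ωL = 24.4 Ω
X_C = 1/(ωC) = 88.0 Ω
Net reactance X = X_L − X_C = -63.6 Ω
Z = 25.0 − j63.6 Ω
|Z| = √(25.0² + 63.6²) = 68.3 Ω

68.3 Ω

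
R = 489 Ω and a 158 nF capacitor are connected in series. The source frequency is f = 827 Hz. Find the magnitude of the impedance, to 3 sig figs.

ω = 2πf = 5196 rad/s
X_C = 1/(ωC) = 1220 Ω
Z = 489 − j1220 Ω
|Z| = √(489² + 1220²) = 1310 Ω

1310 Ω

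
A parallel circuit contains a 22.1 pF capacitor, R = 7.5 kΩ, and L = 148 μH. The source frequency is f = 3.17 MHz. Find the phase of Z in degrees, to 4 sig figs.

-37.13°

ω = 2πf = 1.992e+07 rad/s
X_L = ωL = 2948 Ω
X_C = 1/(ωC) = 2272 Ω
Parallel: admittances add. Y = 1/R + 1/(jωL) + jωC
Y = (0.0001333 + j0.0001009) S
|Y| = 0.0001672 S → |Z| = 1/|Y| = 5980 Ω, ∠Z = −∠Y = -37.13°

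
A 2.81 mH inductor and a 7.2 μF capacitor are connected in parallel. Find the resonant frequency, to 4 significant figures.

ω₀ = 1/√(LC) = 1/√(0.00281 × 7.2e-06) = 7030 rad/s
f₀ = ω₀/(2π) = 1.119 kHz

1.119 kHz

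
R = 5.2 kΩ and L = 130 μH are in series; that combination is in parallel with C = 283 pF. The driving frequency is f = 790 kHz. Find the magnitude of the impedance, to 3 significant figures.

ω = 2πf = 4.964e+06 rad/s
X_L = ωL = 645 Ω
X_C = 1/(ωC) = 712 Ω
Branch 1 (R+jX_L): Z₁ = 5200 + j645 Ω, |Z₁| = 5240 Ω
Branch 2 (−jX_C): Z₂ = −j712 Ω
Parallel: Z = Z₁Z₂/(Z₁+Z₂), |Z| = 717 Ω, ∠Z = -82.2°

717 Ω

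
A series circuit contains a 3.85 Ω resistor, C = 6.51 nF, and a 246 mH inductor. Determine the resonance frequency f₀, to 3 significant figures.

3.98 kHz

ω₀ = 1/√(LC) = 1/√(0.246 × 6.51e-09) = 24990 rad/s
f₀ = ω₀/(2π) = 3.98 kHz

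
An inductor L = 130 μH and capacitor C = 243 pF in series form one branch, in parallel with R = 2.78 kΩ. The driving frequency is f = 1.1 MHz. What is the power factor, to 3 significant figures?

0.108

ω = 2πf = 6.912e+06 rad/s
X_L = ωL = 898 Ω
X_C = 1/(ωC) = 595 Ω
Branch 1: Z₁ = R = 2780 Ω
Branch 2 (series LC): Z₂ = j(X_L − X_C) = j303 Ω
Parallel: Z = Z₁Z₂/(Z₁+Z₂), |Z| = 301 Ω, ∠Z = 83.8°
cos φ = cos(83.8°) = 0.108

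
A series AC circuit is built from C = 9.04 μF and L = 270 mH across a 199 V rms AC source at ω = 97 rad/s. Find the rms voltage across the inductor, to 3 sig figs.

4.68 V

X_L = ωL = 26.2 Ω
X_C = 1/(ωC) = 1140 Ω
Net reactance X = X_L − X_C = -1110 Ω
Z = − j1110 Ω
|Z| = √(0² + 1110²) = 1110 Ω
I = V/|Z| = 179 mA
V_L = I·|Z_L| = 0.179 × 26.2 = 4.68 V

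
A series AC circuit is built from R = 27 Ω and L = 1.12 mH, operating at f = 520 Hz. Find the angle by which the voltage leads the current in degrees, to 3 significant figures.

ω = 2πf = 3267 rad/s
X_L = ωL = 3.66 Ω
Z = 27.0 + j3.66 Ω
|Z| = √(27.0² + 3.66²) = 27.2 Ω
∠Z = arctan(3.66/27.0) = 7.72°

7.72°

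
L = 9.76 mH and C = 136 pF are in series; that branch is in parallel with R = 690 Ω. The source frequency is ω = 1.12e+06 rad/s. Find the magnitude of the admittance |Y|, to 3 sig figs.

1.47 mS

X_L = ωL = 10900 Ω
X_C = 1/(ωC) = 6570 Ω
Branch 1: Z₁ = R = 690 Ω
Branch 2 (series LC): Z₂ = j(X_L − X_C) = j4370 Ω
Parallel: Z = Z₁Z₂/(Z₁+Z₂), |Z| = 682 Ω, ∠Z = 8.98°
|Y| = 1/|Z| = 1.47 mS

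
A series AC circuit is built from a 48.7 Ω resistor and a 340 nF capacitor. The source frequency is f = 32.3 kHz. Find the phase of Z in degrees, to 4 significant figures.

ω = 2πf = 202900 rad/s
X_C = 1/(ωC) = 14.49 Ω
Z = 48.70 − j14.49 Ω
|Z| = √(48.70² + 14.49²) = 50.81 Ω
∠Z = arctan(-14.49/48.70) = -16.57°

-16.57°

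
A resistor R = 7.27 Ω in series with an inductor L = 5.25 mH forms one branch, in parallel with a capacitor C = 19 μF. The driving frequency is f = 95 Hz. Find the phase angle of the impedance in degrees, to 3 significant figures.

18.4°

ω = 2πf = 596.9 rad/s
X_L = ωL = 3.13 Ω
X_C = 1/(ωC) = 88.2 Ω
Branch 1 (R+jX_L): Z₁ = 7.27 + j3.13 Ω, |Z₁| = 7.92 Ω
Branch 2 (−jX_C): Z₂ = −j88.2 Ω
Parallel: Z = Z₁Z₂/(Z₁+Z₂), |Z| = 8.18 Ω, ∠Z = 18.4°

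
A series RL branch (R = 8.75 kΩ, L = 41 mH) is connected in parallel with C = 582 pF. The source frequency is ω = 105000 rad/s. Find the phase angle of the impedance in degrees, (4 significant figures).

X_L = ωL = 4305 Ω
X_C = 1/(ωC) = 16360 Ω
Branch 1 (R+jX_L): Z₁ = 8750 + j4305 Ω, |Z₁| = 9752 Ω
Branch 2 (−jX_C): Z₂ = −j16360 Ω
Parallel: Z = Z₁Z₂/(Z₁+Z₂), |Z| = 10710 Ω, ∠Z = -9.768°

-9.768°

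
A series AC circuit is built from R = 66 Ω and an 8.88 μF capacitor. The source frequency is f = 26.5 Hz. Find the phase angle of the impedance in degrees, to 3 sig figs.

-84.4°

ω = 2πf = 166.5 rad/s
X_C = 1/(ωC) = 676 Ω
Z = 66.0 − j676 Ω
|Z| = √(66.0² + 676²) = 680 Ω
∠Z = arctan(-676/66.0) = -84.4°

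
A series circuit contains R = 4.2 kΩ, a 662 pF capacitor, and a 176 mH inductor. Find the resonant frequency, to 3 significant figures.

14.7 kHz

ω₀ = 1/√(LC) = 1/√(0.176 × 6.62e-10) = 92640 rad/s
f₀ = ω₀/(2π) = 14.7 kHz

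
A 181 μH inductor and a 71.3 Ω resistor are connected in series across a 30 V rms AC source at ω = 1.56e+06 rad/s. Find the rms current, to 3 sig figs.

103 mA

X_L = ωL = 282 Ω
Z = 71.3 + j282 Ω
|Z| = √(71.3² + 282²) = 291 Ω
I = V/|Z| = 30/291 = 103 mA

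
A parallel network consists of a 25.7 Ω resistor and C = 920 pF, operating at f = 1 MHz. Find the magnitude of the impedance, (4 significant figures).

ω = 2πf = 6.283e+06 rad/s
X_C = 1/(ωC) = 173.0 Ω
Parallel: admittances add. Y = 1/R + jωC
Y = (0.03891 + j0.005781) S
|Y| = 0.03934 S → |Z| = 1/|Y| = 25.42 Ω, ∠Z = −∠Y = -8.450°

25.42 Ω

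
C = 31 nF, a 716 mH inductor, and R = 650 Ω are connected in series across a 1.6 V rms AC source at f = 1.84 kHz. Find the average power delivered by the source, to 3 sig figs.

ω = 2πf = 11560 rad/s
X_L = ωL = 8280 Ω
X_C = 1/(ωC) = 2790 Ω
Net reactance X = X_L − X_C = 5490 Ω
Z = 650 + j5490 Ω
|Z| = √(650² + 5490²) = 5530 Ω
∠Z = arctan(5490/650) = 83.2°
I = V/|Z| = 290 μA
P = VI cos φ = 1.6 × 0.000290 × cos(83.2°) = 54.5 μW

54.5 μW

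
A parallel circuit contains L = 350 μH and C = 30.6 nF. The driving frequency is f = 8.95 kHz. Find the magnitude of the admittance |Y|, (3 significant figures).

49.1 mS

ω = 2πf = 56230 rad/s
X_L = ωL = 19.7 Ω
X_C = 1/(ωC) = 581 Ω
Parallel: admittances add. Y = 1/(jωL) + jωC
Y = (0 − j0.0491) S
|Y| = 0.0491 S → |Z| = 1/|Y| = 20.4 Ω, ∠Z = −∠Y = 90.0°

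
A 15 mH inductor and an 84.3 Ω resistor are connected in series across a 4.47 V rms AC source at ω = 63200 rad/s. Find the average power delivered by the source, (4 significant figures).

X_L = ωL = 948.0 Ω
Z = 84.30 + j948.0 Ω
|Z| = √(84.30² + 948.0²) = 951.7 Ω
∠Z = arctan(948.0/84.30) = 84.92°
I = V/|Z| = 4.697 mA
P = VI cos φ = 4.47 × 0.004697 × cos(84.92°) = 1.860 mW

1.860 mW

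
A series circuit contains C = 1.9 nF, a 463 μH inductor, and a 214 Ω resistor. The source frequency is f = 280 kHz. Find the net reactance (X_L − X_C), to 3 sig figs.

ω = 2πf = 1.759e+06 rad/s
X_L = ωL = 815 Ω
X_C = 1/(ωC) = 299 Ω
X = 815 − 299 = 515 Ω

515 Ω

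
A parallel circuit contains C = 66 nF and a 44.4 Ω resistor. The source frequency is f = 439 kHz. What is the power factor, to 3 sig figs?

ω = 2πf = 2.758e+06 rad/s
X_C = 1/(ωC) = 5.49 Ω
Parallel: admittances add. Y = 1/R + jωC
Y = (0.0225 + j0.182) S
|Y| = 0.183 S → |Z| = 1/|Y| = 5.45 Ω, ∠Z = −∠Y = -82.9°
cos φ = cos(-82.9°) = 0.123

0.123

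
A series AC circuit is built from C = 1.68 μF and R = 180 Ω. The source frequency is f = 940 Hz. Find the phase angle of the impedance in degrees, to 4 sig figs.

-29.24°

ω = 2πf = 5906 rad/s
X_C = 1/(ωC) = 100.8 Ω
Z = 180.0 − j100.8 Ω
|Z| = √(180.0² + 100.8²) = 206.3 Ω
∠Z = arctan(-100.8/180.0) = -29.24°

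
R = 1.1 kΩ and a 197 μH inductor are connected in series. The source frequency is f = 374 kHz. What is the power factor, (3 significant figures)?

0.922

ω = 2πf = 2.35e+06 rad/s
X_L = ωL = 463 Ω
Z = 1100 + j463 Ω
|Z| = √(1100² + 463²) = 1190 Ω
∠Z = arctan(463/1100) = 22.8°
cos φ = cos(22.8°) = 0.922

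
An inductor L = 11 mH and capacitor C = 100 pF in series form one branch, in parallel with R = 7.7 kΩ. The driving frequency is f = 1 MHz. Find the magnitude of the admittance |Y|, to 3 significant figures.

131 μS

ω = 2πf = 6.283e+06 rad/s
X_L = ωL = 69100 Ω
X_C = 1/(ωC) = 1590 Ω
Branch 1: Z₁ = R = 7700 Ω
Branch 2 (series LC): Z₂ = j(X_L − X_C) = j67500 Ω
Parallel: Z = Z₁Z₂/(Z₁+Z₂), |Z| = 7650 Ω, ∠Z = 6.51°
|Y| = 1/|Z| = 131 μS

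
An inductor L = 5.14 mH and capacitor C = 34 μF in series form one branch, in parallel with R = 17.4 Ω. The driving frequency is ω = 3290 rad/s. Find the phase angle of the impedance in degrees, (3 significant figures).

65.4°

X_L = ωL = 16.9 Ω
X_C = 1/(ωC) = 8.94 Ω
Branch 1: Z₁ = R = 17.4 Ω
Branch 2 (series LC): Z₂ = j(X_L − X_C) = j7.97 Ω
Parallel: Z = Z₁Z₂/(Z₁+Z₂), |Z| = 7.25 Ω, ∠Z = 65.4°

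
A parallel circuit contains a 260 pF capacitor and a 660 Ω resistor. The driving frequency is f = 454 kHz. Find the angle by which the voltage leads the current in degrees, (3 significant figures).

ω = 2πf = 2.853e+06 rad/s
X_C = 1/(ωC) = 1350 Ω
Parallel: admittances add. Y = 1/R + jωC
Y = (0.00152 + j0.000742) S
|Y| = 0.00169 S → |Z| = 1/|Y| = 593 Ω, ∠Z = −∠Y = -26.1°

-26.1°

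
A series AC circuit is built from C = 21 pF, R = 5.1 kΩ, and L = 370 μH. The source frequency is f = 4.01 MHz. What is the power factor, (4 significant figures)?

ω = 2πf = 2.52e+07 rad/s
X_L = ωL = 9322 Ω
X_C = 1/(ωC) = 1890 Ω
Net reactance X = X_L − X_C = 7432 Ω
Z = 5100 + j7432 Ω
|Z| = √(5100² + 7432²) = 9014 Ω
∠Z = arctan(7432/5100) = 55.54°
cos φ = cos(55.54°) = 0.5658

0.5658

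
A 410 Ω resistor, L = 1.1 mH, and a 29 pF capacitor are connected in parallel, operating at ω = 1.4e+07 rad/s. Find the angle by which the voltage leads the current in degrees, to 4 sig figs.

-7.960°

X_L = ωL = 15400 Ω
X_C = 1/(ωC) = 2463 Ω
Parallel: admittances add. Y = 1/R + 1/(jωL) + jωC
Y = (0.002439 + j0.0003411) S
|Y| = 0.002463 S → |Z| = 1/|Y| = 406.0 Ω, ∠Z = −∠Y = -7.960°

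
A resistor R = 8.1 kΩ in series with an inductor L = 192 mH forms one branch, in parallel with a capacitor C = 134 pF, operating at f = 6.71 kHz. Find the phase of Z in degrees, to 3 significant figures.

42.2°

ω = 2πf = 42160 rad/s
X_L = ωL = 8090 Ω
X_C = 1/(ωC) = 177000 Ω
Branch 1 (R+jX_L): Z₁ = 8100 + j8090 Ω, |Z₁| = 11500 Ω
Branch 2 (−jX_C): Z₂ = −j177000 Ω
Parallel: Z = Z₁Z₂/(Z₁+Z₂), |Z| = 12000 Ω, ∠Z = 42.2°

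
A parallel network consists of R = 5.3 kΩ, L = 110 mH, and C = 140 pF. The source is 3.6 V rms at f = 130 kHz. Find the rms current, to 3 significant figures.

ω = 2πf = 816800 rad/s
X_L = ωL = 89800 Ω
X_C = 1/(ωC) = 8740 Ω
Parallel: admittances add. Y = 1/R + 1/(jωL) + jωC
Y = (0.000189 + j0.000103) S
|Y| = 0.000215 S → |Z| = 1/|Y| = 4650 Ω, ∠Z = −∠Y = -28.7°
I = V/|Z| = 3.6/4650 = 774 μA

774 μA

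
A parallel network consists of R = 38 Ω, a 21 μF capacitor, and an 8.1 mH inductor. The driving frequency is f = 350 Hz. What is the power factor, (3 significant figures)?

ω = 2πf = 2199 rad/s
X_L = ωL = 17.8 Ω
X_C = 1/(ωC) = 21.7 Ω
Parallel: admittances add. Y = 1/R + 1/(jωL) + jωC
Y = (0.0263 − j0.00996) S
|Y| = 0.0281 S → |Z| = 1/|Y| = 35.5 Ω, ∠Z = −∠Y = 20.7°
cos φ = cos(20.7°) = 0.935

0.935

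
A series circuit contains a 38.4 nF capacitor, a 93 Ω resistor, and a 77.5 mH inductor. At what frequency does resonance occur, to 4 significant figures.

2.917 kHz

ω₀ = 1/√(LC) = 1/√(0.0775 × 3.84e-08) = 18330 rad/s
f₀ = ω₀/(2π) = 2.917 kHz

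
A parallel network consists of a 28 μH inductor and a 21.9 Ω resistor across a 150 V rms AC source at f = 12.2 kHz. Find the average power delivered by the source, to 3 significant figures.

ω = 2πf = 76650 rad/s
X_L = ωL = 2.15 Ω
Parallel: admittances add. Y = 1/R + 1/(jωL)
Y = (0.0457 − j0.466) S
|Y| = 0.468 S → |Z| = 1/|Y| = 2.14 Ω, ∠Z = −∠Y = 84.4°
I = V/|Z| = 70.2 A
P = VI cos φ = 150 × 70.2 × cos(84.4°) = 1.03 kW

1.03 kW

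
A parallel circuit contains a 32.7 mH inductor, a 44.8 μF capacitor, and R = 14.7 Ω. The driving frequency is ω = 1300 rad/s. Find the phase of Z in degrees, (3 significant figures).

X_L = ωL = 42.5 Ω
X_C = 1/(ωC) = 17.2 Ω
Parallel: admittances add. Y = 1/R + 1/(jωL) + jωC
Y = (0.0680 + j0.0347) S
|Y| = 0.0764 S → |Z| = 1/|Y| = 13.1 Ω, ∠Z = −∠Y = -27.0°

-27.0°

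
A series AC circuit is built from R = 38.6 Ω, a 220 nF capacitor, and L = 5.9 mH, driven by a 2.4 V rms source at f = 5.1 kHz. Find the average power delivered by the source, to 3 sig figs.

ω = 2πf = 32040 rad/s
X_L = ωL = 189 Ω
X_C = 1/(ωC) = 142 Ω
Net reactance X = X_L − X_C = 47.2 Ω
Z = 38.6 + j47.2 Ω
|Z| = √(38.6² + 47.2²) = 61.0 Ω
∠Z = arctan(47.2/38.6) = 50.7°
I = V/|Z| = 39.4 mA
P = VI cos φ = 2.4 × 0.0394 × cos(50.7°) = 59.8 mW

59.8 mW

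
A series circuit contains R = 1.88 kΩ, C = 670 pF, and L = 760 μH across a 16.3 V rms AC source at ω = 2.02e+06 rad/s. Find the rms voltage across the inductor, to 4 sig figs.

X_L = ωL = 1535 Ω
X_C = 1/(ωC) = 738.9 Ω
Net reactance X = X_L − X_C = 796.3 Ω
Z = 1880 + j796.3 Ω
|Z| = √(1880² + 796.3²) = 2042 Ω
I = V/|Z| = 7.984 mA
V_L = I·|Z_L| = 0.007984 × 1535 = 12.26 V

12.26 V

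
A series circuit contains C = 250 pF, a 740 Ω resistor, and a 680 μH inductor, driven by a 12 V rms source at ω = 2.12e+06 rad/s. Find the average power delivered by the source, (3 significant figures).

X_L = ωL = 1440 Ω
X_C = 1/(ωC) = 1890 Ω
Net reactance X = X_L − X_C = -445 Ω
Z = 740 − j445 Ω
|Z| = √(740² + 445²) = 864 Ω
∠Z = arctan(-445/740) = -31.0°
I = V/|Z| = 13.9 mA
P = VI cos φ = 12 × 0.0139 × cos(-31.0°) = 143 mW

143 mW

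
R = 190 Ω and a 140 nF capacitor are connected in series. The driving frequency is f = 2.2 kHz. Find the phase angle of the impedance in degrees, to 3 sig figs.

ω = 2πf = 13820 rad/s
X_C = 1/(ωC) = 517 Ω
Z = 190 − j517 Ω
|Z| = √(190² + 517²) = 551 Ω
∠Z = arctan(-517/190) = -69.8°

-69.8°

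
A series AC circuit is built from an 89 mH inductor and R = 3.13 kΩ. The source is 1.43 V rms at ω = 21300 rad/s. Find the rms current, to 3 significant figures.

391 μA

X_L = ωL = 1900 Ω
Z = 3130 + j1900 Ω
|Z| = √(3130² + 1900²) = 3660 Ω
I = V/|Z| = 1.43/3660 = 391 μA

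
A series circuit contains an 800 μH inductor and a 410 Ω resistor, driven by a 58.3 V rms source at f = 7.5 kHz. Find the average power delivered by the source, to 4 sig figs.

ω = 2πf = 47120 rad/s
X_L = ωL = 37.70 Ω
Z = 410.0 + j37.70 Ω
|Z| = √(410.0² + 37.70²) = 411.7 Ω
∠Z = arctan(37.70/410.0) = 5.254°
I = V/|Z| = 141.6 mA
P = VI cos φ = 58.3 × 0.1416 × cos(5.254°) = 8.220 W

8.220 W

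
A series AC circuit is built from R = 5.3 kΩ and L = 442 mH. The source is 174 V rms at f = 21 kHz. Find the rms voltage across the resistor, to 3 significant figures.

ω = 2πf = 131900 rad/s
X_L = ωL = 58300 Ω
Z = 5300 + j58300 Ω
|Z| = √(5300² + 58300²) = 58600 Ω
I = V/|Z| = 2.97 mA
V_R = I·|Z_R| = 0.00297 × 5300 = 15.7 V

15.7 V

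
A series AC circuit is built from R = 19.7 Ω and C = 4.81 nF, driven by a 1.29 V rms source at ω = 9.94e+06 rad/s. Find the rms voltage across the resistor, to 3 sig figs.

0.884 V

X_C = 1/(ωC) = 20.9 Ω
Z = 19.7 − j20.9 Ω
|Z| = √(19.7² + 20.9²) = 28.7 Ω
I = V/|Z| = 44.9 mA
V_R = I·|Z_R| = 0.0449 × 19.7 = 0.884 V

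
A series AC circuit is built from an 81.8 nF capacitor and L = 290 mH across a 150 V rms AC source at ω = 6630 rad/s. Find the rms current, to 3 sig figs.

X_L = ωL = 1920 Ω
X_C = 1/(ωC) = 1840 Ω
Net reactance X = X_L − X_C = 78.8 Ω
Z = j78.8 Ω
|Z| = √(0² + 78.8²) = 78.8 Ω
I = V/|Z| = 150/78.8 = 1.90 A

1.90 A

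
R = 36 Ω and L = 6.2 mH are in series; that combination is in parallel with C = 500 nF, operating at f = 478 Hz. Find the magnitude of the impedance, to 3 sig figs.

41.6 Ω

ω = 2πf = 3003 rad/s
X_L = ωL = 18.6 Ω
X_C = 1/(ωC) = 666 Ω
Branch 1 (R+jX_L): Z₁ = 36.0 + j18.6 Ω, |Z₁| = 40.5 Ω
Branch 2 (−jX_C): Z₂ = −j666 Ω
Parallel: Z = Z₁Z₂/(Z₁+Z₂), |Z| = 41.6 Ω, ∠Z = 24.2°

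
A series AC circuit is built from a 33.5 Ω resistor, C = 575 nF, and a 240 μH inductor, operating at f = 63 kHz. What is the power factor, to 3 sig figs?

ω = 2πf = 395800 rad/s
X_L = ωL = 95.0 Ω
X_C = 1/(ωC) = 4.39 Ω
Net reactance X = X_L − X_C = 90.6 Ω
Z = 33.5 + j90.6 Ω
|Z| = √(33.5² + 90.6²) = 96.6 Ω
∠Z = arctan(90.6/33.5) = 69.7°
cos φ = cos(69.7°) = 0.347

0.347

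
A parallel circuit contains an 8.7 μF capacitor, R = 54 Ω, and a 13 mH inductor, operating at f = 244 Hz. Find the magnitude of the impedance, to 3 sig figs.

ω = 2πf = 1533 rad/s
X_L = ωL = 19.9 Ω
X_C = 1/(ωC) = 75.0 Ω
Parallel: admittances add. Y = 1/R + 1/(jωL) + jωC
Y = (0.0185 − j0.0368) S
|Y| = 0.0412 S → |Z| = 1/|Y| = 24.3 Ω, ∠Z = −∠Y = 63.3°

24.3 Ω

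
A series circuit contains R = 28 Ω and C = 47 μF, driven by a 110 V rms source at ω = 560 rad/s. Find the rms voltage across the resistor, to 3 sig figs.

65.3 V

X_C = 1/(ωC) = 38.0 Ω
Z = 28.0 − j38.0 Ω
|Z| = √(28.0² + 38.0²) = 47.2 Ω
I = V/|Z| = 2.33 A
V_R = I·|Z_R| = 2.33 × 28.0 = 65.3 V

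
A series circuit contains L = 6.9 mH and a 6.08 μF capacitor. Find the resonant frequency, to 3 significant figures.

777 Hz

ω₀ = 1/√(LC) = 1/√(0.0069 × 6.08e-06) = 4882 rad/s
f₀ = ω₀/(2π) = 777 Hz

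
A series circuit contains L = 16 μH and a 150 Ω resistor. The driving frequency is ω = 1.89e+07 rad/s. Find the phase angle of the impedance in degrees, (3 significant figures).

X_L = ωL = 302 Ω
Z = 150 + j302 Ω
|Z| = √(150² + 302²) = 338 Ω
∠Z = arctan(302/150) = 63.6°

63.6°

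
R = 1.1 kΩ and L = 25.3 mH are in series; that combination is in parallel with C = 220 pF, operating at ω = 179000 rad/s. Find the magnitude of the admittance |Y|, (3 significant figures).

X_L = ωL = 4530 Ω
X_C = 1/(ωC) = 25400 Ω
Branch 1 (R+jX_L): Z₁ = 1100 + j4530 Ω, |Z₁| = 4660 Ω
Branch 2 (−jX_C): Z₂ = −j25400 Ω
Parallel: Z = Z₁Z₂/(Z₁+Z₂), |Z| = 5660 Ω, ∠Z = 73.3°
|Y| = 1/|Z| = 177 μS

177 μS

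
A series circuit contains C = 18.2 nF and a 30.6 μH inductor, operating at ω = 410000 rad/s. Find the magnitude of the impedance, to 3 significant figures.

121 Ω

X_L = ωL = 12.5 Ω
X_C = 1/(ωC) = 134 Ω
Net reactance X = X_L − X_C = -121 Ω
Z = − j121 Ω
|Z| = √(0² + 121²) = 121 Ω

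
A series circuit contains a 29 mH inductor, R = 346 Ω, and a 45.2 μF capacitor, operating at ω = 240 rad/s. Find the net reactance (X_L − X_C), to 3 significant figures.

X_L = ωL = 6.96 Ω
X_C = 1/(ωC) = 92.2 Ω
X = 6.96 − 92.2 = -85.2 Ω

-85.2 Ω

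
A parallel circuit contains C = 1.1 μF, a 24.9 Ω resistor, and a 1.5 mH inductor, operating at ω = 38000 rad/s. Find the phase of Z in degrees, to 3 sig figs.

-31.1°

X_L = ωL = 57.0 Ω
X_C = 1/(ωC) = 23.9 Ω
Parallel: admittances add. Y = 1/R + 1/(jωL) + jωC
Y = (0.0402 + j0.0243) S
|Y| = 0.0469 S → |Z| = 1/|Y| = 21.3 Ω, ∠Z = −∠Y = -31.1°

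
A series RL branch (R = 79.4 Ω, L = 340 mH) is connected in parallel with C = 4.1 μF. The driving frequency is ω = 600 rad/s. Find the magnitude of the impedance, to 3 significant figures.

409 Ω

X_L = ωL = 204 Ω
X_C = 1/(ωC) = 407 Ω
Branch 1 (R+jX_L): Z₁ = 79.4 + j204 Ω, |Z₁| = 219 Ω
Branch 2 (−jX_C): Z₂ = −j407 Ω
Parallel: Z = Z₁Z₂/(Z₁+Z₂), |Z| = 409 Ω, ∠Z = 47.3°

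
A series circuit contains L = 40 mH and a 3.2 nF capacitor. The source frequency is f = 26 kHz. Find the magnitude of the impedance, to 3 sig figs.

ω = 2πf = 163400 rad/s
X_L = ωL = 6530 Ω
X_C = 1/(ωC) = 1910 Ω
Net reactance X = X_L − X_C = 4620 Ω
Z = j4620 Ω
|Z| = √(0² + 4620²) = 4620 Ω

4620 Ω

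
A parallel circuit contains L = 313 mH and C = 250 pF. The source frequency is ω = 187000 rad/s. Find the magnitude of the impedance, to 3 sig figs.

X_L = ωL = 58500 Ω
X_C = 1/(ωC) = 21400 Ω
Parallel: admittances add. Y = 1/(jωL) + jωC
Y = (0 + j2.97e-05) S
|Y| = 2.97e-05 S → |Z| = 1/|Y| = 33700 Ω, ∠Z = −∠Y = -90.0°

33700 Ω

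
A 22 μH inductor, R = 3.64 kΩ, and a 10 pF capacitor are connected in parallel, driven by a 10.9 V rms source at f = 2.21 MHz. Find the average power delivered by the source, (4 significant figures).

ω = 2πf = 1.389e+07 rad/s
X_L = ωL = 305.5 Ω
X_C = 1/(ωC) = 7202 Ω
Parallel: admittances add. Y = 1/R + 1/(jωL) + jωC
Y = (0.0002747 − j0.003135) S
|Y| = 0.003147 S → |Z| = 1/|Y| = 317.8 Ω, ∠Z = −∠Y = 84.99°
I = V/|Z| = 34.30 mA
P = VI cos φ = 10.9 × 0.03430 × cos(84.99°) = 32.64 mW

32.64 mW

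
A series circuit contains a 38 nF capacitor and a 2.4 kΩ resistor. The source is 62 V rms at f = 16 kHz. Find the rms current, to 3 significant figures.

25.7 mA

ω = 2πf = 100500 rad/s
X_C = 1/(ωC) = 262 Ω
Z = 2400 − j262 Ω
|Z| = √(2400² + 262²) = 2410 Ω
I = V/|Z| = 62/2410 = 25.7 mA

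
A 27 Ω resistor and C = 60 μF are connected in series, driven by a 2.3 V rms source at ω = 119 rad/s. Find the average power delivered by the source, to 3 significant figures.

X_C = 1/(ωC) = 140 Ω
Z = 27.0 − j140 Ω
|Z| = √(27.0² + 140²) = 143 Ω
∠Z = arctan(-140/27.0) = -79.1°
I = V/|Z| = 16.1 mA
P = VI cos φ = 2.3 × 0.0161 × cos(-79.1°) = 7.02 mW

7.02 mW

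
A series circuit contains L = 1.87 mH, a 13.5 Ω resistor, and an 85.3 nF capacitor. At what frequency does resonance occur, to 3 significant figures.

ω₀ = 1/√(LC) = 1/√(0.00187 × 8.53e-08) = 79180 rad/s
f₀ = ω₀/(2π) = 12.6 kHz

12.6 kHz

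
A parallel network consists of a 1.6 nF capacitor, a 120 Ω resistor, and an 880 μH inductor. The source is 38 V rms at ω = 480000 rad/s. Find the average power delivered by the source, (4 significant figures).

X_L = ωL = 422.4 Ω
X_C = 1/(ωC) = 1302 Ω
Parallel: admittances add. Y = 1/R + 1/(jωL) + jωC
Y = (0.008333 − j0.001599) S
|Y| = 0.008485 S → |Z| = 1/|Y| = 117.8 Ω, ∠Z = −∠Y = 10.86°
I = V/|Z| = 322.4 mA
P = VI cos φ = 38 × 0.3224 × cos(10.86°) = 12.03 W

12.03 W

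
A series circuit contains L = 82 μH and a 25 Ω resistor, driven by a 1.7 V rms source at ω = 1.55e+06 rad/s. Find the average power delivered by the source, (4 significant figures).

4.306 mW

X_L = ωL = 127.1 Ω
Z = 25.00 + j127.1 Ω
|Z| = √(25.00² + 127.1²) = 129.5 Ω
∠Z = arctan(127.1/25.00) = 78.87°
I = V/|Z| = 13.12 mA
P = VI cos φ = 1.7 × 0.01312 × cos(78.87°) = 4.306 mW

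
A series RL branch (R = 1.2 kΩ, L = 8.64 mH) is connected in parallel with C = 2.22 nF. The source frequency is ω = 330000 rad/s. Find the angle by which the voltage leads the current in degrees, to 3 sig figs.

X_L = ωL = 2850 Ω
X_C = 1/(ωC) = 1370 Ω
Branch 1 (R+jX_L): Z₁ = 1200 + j2850 Ω, |Z₁| = 3090 Ω
Branch 2 (−jX_C): Z₂ = −j1370 Ω
Parallel: Z = Z₁Z₂/(Z₁+Z₂), |Z| = 2210 Ω, ∠Z = -73.9°

-73.9°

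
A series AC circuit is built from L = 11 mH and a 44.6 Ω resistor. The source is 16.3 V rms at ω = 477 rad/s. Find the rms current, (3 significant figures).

363 mA

X_L = ωL = 5.25 Ω
Z = 44.6 + j5.25 Ω
|Z| = √(44.6² + 5.25²) = 44.9 Ω
I = V/|Z| = 16.3/44.9 = 363 mA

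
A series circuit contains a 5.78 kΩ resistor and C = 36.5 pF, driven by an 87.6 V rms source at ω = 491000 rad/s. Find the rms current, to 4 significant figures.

1.562 mA

X_C = 1/(ωC) = 55800 Ω
Z = 5780 − j55800 Ω
|Z| = √(5780² + 55800²) = 56100 Ω
I = V/|Z| = 87.6/56100 = 1.562 mA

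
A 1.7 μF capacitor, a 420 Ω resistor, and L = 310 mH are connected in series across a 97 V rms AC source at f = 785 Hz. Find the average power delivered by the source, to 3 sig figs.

1.83 W

ω = 2πf = 4932 rad/s
X_L = ωL = 1530 Ω
X_C = 1/(ωC) = 119 Ω
Net reactance X = X_L − X_C = 1410 Ω
Z = 420 + j1410 Ω
|Z| = √(420² + 1410²) = 1470 Ω
∠Z = arctan(1410/420) = 73.4°
I = V/|Z| = 65.9 mA
P = VI cos φ = 97 × 0.0659 × cos(73.4°) = 1.83 W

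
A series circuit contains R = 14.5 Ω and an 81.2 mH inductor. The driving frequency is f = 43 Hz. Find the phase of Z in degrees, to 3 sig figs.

56.5°

ω = 2πf = 270.2 rad/s
X_L = ωL = 21.9 Ω
Z = 14.5 + j21.9 Ω
|Z| = √(14.5² + 21.9²) = 26.3 Ω
∠Z = arctan(21.9/14.5) = 56.5°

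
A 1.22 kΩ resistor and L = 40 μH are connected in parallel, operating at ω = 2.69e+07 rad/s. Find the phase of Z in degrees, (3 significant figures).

48.6°

X_L = ωL = 1080 Ω
Parallel: admittances add. Y = 1/R + 1/(jωL)
Y = (0.000820 − j0.000929) S
|Y| = 0.00124 S → |Z| = 1/|Y| = 807 Ω, ∠Z = −∠Y = 48.6°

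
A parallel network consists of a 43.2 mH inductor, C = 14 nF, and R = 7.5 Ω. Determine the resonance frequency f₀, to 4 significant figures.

6.472 kHz

ω₀ = 1/√(LC) = 1/√(0.0432 × 1.4e-08) = 40660 rad/s
f₀ = ω₀/(2π) = 6.472 kHz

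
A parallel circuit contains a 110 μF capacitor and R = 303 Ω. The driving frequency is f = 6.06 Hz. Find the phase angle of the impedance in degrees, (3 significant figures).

-51.8°

ω = 2πf = 38.08 rad/s
X_C = 1/(ωC) = 239 Ω
Parallel: admittances add. Y = 1/R + jωC
Y = (0.00330 + j0.00419) S
|Y| = 0.00533 S → |Z| = 1/|Y| = 188 Ω, ∠Z = −∠Y = -51.8°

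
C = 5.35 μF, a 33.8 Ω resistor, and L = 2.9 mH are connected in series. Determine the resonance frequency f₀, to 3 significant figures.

1.28 kHz

ω₀ = 1/√(LC) = 1/√(0.0029 × 5.35e-06) = 8028 rad/s
f₀ = ω₀/(2π) = 1.28 kHz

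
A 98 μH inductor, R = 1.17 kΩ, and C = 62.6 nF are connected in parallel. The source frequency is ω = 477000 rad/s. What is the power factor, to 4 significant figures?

0.1004

X_L = ωL = 46.75 Ω
X_C = 1/(ωC) = 33.49 Ω
Parallel: admittances add. Y = 1/R + 1/(jωL) + jωC
Y = (0.0008547 + j0.008468) S
|Y| = 0.008511 S → |Z| = 1/|Y| = 117.5 Ω, ∠Z = −∠Y = -84.24°
cos φ = cos(-84.24°) = 0.1004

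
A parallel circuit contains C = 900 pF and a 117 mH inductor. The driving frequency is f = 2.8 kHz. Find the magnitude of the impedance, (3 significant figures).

ω = 2πf = 17590 rad/s
X_L = ωL = 2060 Ω
X_C = 1/(ωC) = 63200 Ω
Parallel: admittances add. Y = 1/(jωL) + jωC
Y = (0 − j0.000470) S
|Y| = 0.000470 S → |Z| = 1/|Y| = 2130 Ω, ∠Z = −∠Y = 90.0°

2130 Ω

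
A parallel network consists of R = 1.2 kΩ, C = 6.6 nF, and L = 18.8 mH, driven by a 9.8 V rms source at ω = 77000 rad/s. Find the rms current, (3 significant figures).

X_L = ωL = 1450 Ω
X_C = 1/(ωC) = 1970 Ω
Parallel: admittances add. Y = 1/R + 1/(jωL) + jωC
Y = (0.000833 − j0.000183) S
|Y| = 0.000853 S → |Z| = 1/|Y| = 1170 Ω, ∠Z = −∠Y = 12.4°
I = V/|Z| = 9.8/1170 = 8.36 mA

8.36 mA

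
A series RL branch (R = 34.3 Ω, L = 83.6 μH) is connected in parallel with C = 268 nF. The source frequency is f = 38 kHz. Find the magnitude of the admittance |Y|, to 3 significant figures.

55.7 mS

ω = 2πf = 238800 rad/s
X_L = ωL = 20.0 Ω
X_C = 1/(ωC) = 15.6 Ω
Branch 1 (R+jX_L): Z₁ = 34.3 + j20.0 Ω, |Z₁| = 39.7 Ω
Branch 2 (−jX_C): Z₂ = −j15.6 Ω
Parallel: Z = Z₁Z₂/(Z₁+Z₂), |Z| = 17.9 Ω, ∠Z = -67.0°
|Y| = 1/|Z| = 55.7 mS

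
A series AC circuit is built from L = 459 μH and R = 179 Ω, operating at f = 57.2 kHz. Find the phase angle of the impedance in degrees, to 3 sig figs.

ω = 2πf = 359400 rad/s
X_L = ωL = 165 Ω
Z = 179 + j165 Ω
|Z| = √(179² + 165²) = 243 Ω
∠Z = arctan(165/179) = 42.7°

42.7°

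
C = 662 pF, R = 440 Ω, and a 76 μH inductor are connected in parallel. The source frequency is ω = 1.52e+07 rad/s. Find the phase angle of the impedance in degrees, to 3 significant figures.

-76.1°

X_L = ωL = 1160 Ω
X_C = 1/(ωC) = 99.4 Ω
Parallel: admittances add. Y = 1/R + 1/(jωL) + jωC
Y = (0.00227 + j0.00920) S
|Y| = 0.00947 S → |Z| = 1/|Y| = 106 Ω, ∠Z = −∠Y = -76.1°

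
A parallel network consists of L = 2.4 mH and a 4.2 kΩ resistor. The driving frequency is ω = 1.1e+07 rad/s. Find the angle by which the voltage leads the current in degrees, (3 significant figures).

X_L = ωL = 26400 Ω
Parallel: admittances add. Y = 1/R + 1/(jωL)
Y = (0.000238 − j3.79e-05) S
|Y| = 0.000241 S → |Z| = 1/|Y| = 4150 Ω, ∠Z = −∠Y = 9.04°

9.04°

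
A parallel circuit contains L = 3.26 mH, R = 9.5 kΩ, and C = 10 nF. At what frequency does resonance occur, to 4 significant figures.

27.87 kHz

ω₀ = 1/√(LC) = 1/√(0.00326 × 1e-08) = 175100 rad/s
f₀ = ω₀/(2π) = 27.87 kHz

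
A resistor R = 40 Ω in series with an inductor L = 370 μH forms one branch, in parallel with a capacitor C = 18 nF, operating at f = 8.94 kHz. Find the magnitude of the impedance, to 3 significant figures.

ω = 2πf = 56170 rad/s
X_L = ωL = 20.8 Ω
X_C = 1/(ωC) = 989 Ω
Branch 1 (R+jX_L): Z₁ = 40.0 + j20.8 Ω, |Z₁| = 45.1 Ω
Branch 2 (−jX_C): Z₂ = −j989 Ω
Parallel: Z = Z₁Z₂/(Z₁+Z₂), |Z| = 46.0 Ω, ∠Z = 25.1°

46.0 Ω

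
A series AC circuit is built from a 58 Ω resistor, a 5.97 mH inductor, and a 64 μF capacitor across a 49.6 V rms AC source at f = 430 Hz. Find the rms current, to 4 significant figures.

841.9 mA

ω = 2πf = 2702 rad/s
X_L = ωL = 16.13 Ω
X_C = 1/(ωC) = 5.783 Ω
Net reactance X = X_L − X_C = 10.35 Ω
Z = 58.00 + j10.35 Ω
|Z| = √(58.00² + 10.35²) = 58.92 Ω
I = V/|Z| = 49.6/58.92 = 841.9 mA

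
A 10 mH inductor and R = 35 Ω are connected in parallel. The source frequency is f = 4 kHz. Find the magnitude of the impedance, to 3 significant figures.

34.7 Ω

ω = 2πf = 25130 rad/s
X_L = ωL = 251 Ω
Parallel: admittances add. Y = 1/R + 1/(jωL)
Y = (0.0286 − j0.00398) S
|Y| = 0.0288 S → |Z| = 1/|Y| = 34.7 Ω, ∠Z = −∠Y = 7.93°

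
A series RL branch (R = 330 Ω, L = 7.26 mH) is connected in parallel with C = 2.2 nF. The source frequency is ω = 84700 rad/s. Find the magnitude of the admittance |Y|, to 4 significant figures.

X_L = ωL = 614.9 Ω
X_C = 1/(ωC) = 5367 Ω
Branch 1 (R+jX_L): Z₁ = 330.0 + j614.9 Ω, |Z₁| = 697.9 Ω
Branch 2 (−jX_C): Z₂ = −j5367 Ω
Parallel: Z = Z₁Z₂/(Z₁+Z₂), |Z| = 786.3 Ω, ∠Z = 57.81°
|Y| = 1/|Z| = 1.272 mS

1.272 mS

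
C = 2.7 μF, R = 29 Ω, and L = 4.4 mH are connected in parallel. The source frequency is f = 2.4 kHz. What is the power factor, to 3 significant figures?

0.802

ω = 2πf = 15080 rad/s
X_L = ωL = 66.4 Ω
X_C = 1/(ωC) = 24.6 Ω
Parallel: admittances add. Y = 1/R + 1/(jωL) + jωC
Y = (0.0345 + j0.0256) S
|Y| = 0.0430 S → |Z| = 1/|Y| = 23.3 Ω, ∠Z = −∠Y = -36.6°
cos φ = cos(-36.6°) = 0.802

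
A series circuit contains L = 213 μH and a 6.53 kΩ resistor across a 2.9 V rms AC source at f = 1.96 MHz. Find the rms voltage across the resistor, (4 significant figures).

2.691 V

ω = 2πf = 1.232e+07 rad/s
X_L = ωL = 2623 Ω
Z = 6530 + j2623 Ω
|Z| = √(6530² + 2623²) = 7037 Ω
I = V/|Z| = 412.1 μA
V_R = I·|Z_R| = 0.0004121 × 6530 = 2.691 V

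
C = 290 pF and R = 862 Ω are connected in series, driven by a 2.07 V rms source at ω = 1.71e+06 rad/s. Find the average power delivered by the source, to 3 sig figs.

768 μW

X_C = 1/(ωC) = 2020 Ω
Z = 862 − j2020 Ω
|Z| = √(862² + 2020²) = 2190 Ω
∠Z = arctan(-2020/862) = -66.9°
I = V/|Z| = 944 μA
P = VI cos φ = 2.07 × 0.000944 × cos(-66.9°) = 768 μW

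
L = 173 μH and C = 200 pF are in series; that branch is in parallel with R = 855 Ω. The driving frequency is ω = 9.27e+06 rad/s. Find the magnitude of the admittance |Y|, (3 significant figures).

1.50 mS

X_L = ωL = 1600 Ω
X_C = 1/(ωC) = 539 Ω
Branch 1: Z₁ = R = 855 Ω
Branch 2 (series LC): Z₂ = j(X_L − X_C) = j1060 Ω
Parallel: Z = Z₁Z₂/(Z₁+Z₂), |Z| = 667 Ω, ∠Z = 38.8°
|Y| = 1/|Z| = 1.50 mS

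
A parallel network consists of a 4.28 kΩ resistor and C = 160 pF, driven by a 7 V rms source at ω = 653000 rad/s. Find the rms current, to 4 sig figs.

1.792 mA

X_C = 1/(ωC) = 9571 Ω
Parallel: admittances add. Y = 1/R + jωC
Y = (0.0002336 + j0.0001045) S
|Y| = 0.0002559 S → |Z| = 1/|Y| = 3907 Ω, ∠Z = −∠Y = -24.09°
I = V/|Z| = 7/3907 = 1.792 mA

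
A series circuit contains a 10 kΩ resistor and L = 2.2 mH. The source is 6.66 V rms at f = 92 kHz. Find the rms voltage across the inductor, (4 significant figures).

ω = 2πf = 578100 rad/s
X_L = ωL = 1272 Ω
Z = 10000 + j1272 Ω
|Z| = √(10000² + 1272²) = 10080 Ω
I = V/|Z| = 660.7 μA
V_L = I·|Z_L| = 0.0006607 × 1272 = 0.8402 V

0.8402 V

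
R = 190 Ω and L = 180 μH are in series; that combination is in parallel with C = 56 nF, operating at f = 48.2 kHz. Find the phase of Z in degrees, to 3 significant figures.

-72.6°

ω = 2πf = 302800 rad/s
X_L = ωL = 54.5 Ω
X_C = 1/(ωC) = 59.0 Ω
Branch 1 (R+jX_L): Z₁ = 190 + j54.5 Ω, |Z₁| = 198 Ω
Branch 2 (−jX_C): Z₂ = −j59.0 Ω
Parallel: Z = Z₁Z₂/(Z₁+Z₂), |Z| = 61.3 Ω, ∠Z = -72.6°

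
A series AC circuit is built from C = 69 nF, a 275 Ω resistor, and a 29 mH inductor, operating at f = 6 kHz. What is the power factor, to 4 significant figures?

0.3617

ω = 2πf = 37700 rad/s
X_L = ωL = 1093 Ω
X_C = 1/(ωC) = 384.4 Ω
Net reactance X = X_L − X_C = 708.8 Ω
Z = 275.0 + j708.8 Ω
|Z| = √(275.0² + 708.8²) = 760.3 Ω
∠Z = arctan(708.8/275.0) = 68.80°
cos φ = cos(68.80°) = 0.3617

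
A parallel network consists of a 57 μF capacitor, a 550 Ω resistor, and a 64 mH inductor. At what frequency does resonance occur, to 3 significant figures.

ω₀ = 1/√(LC) = 1/√(0.064 × 5.7e-05) = 523.6 rad/s
f₀ = ω₀/(2π) = 83.3 Hz

83.3 Hz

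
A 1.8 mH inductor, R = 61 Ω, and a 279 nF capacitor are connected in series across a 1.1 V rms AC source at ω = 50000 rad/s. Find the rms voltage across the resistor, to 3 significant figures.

X_L = ωL = 90.0 Ω
X_C = 1/(ωC) = 71.7 Ω
Net reactance X = X_L − X_C = 18.3 Ω
Z = 61.0 + j18.3 Ω
|Z| = √(61.0² + 18.3²) = 63.7 Ω
I = V/|Z| = 17.3 mA
V_R = I·|Z_R| = 0.0173 × 61.0 = 1.05 V

1.05 V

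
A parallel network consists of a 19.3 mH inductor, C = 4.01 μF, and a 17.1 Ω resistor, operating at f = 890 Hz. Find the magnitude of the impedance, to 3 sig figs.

16.7 Ω

ω = 2πf = 5592 rad/s
X_L = ωL = 108 Ω
X_C = 1/(ωC) = 44.6 Ω
Parallel: admittances add. Y = 1/R + 1/(jωL) + jωC
Y = (0.0585 + j0.0132) S
|Y| = 0.0599 S → |Z| = 1/|Y| = 16.7 Ω, ∠Z = −∠Y = -12.7°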